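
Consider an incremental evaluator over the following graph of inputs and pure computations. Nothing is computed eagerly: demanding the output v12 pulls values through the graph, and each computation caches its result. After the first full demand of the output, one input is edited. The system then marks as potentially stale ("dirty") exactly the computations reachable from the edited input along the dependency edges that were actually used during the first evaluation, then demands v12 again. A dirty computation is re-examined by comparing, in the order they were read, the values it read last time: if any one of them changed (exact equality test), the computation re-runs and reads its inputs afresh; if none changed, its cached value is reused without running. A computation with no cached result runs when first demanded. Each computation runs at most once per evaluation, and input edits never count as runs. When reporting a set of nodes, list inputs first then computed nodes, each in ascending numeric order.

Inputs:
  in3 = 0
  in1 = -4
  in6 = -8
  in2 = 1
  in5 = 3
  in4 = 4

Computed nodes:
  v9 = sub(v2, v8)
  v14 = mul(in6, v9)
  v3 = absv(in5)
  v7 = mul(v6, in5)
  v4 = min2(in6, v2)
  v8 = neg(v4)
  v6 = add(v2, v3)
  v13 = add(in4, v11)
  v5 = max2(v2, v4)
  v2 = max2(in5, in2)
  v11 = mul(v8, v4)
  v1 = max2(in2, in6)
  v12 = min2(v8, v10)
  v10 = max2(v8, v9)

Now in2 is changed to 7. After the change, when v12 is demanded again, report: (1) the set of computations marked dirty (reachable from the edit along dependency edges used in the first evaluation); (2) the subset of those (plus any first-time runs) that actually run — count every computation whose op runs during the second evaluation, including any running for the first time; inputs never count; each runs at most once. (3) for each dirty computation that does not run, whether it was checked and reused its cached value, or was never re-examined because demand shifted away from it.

Dirty set: v2, v4, v8, v9, v10, v12.
Run set: v2, v4, v9, v10 (4 run).
Re-examined without running (cache reused): v8, v12.
The important point: at v8 every value read last time is unchanged, so the dirty flag clears without a run.

Initial pass — values computed on the first demand:
  v2 = max2(3, 1) = 3
  v4 = min2(-8, 3) = -8
  v8 = neg(-8) = 8
  v9 = sub(3, 8) = -5
  v10 = max2(8, -5) = 8
  v12 = min2(8, 8) = 8

Second demand — change propagation:
  v2: re-runs because in2 1->7; new result 7.
  v4: re-runs because v2 3->7; new result -8 (unchanged).
  v8: re-examined; everything it read last time is the same (v4 unchanged) — cache 8 kept, no run.
  v9: re-runs because v2 3->7; new result -1.
  v10: re-runs because v9 -5->-1; new result 8 (unchanged).
  v12: re-examined; everything it read last time is the same (v8 unchanged, v10 unchanged) — cache 8 kept, no run.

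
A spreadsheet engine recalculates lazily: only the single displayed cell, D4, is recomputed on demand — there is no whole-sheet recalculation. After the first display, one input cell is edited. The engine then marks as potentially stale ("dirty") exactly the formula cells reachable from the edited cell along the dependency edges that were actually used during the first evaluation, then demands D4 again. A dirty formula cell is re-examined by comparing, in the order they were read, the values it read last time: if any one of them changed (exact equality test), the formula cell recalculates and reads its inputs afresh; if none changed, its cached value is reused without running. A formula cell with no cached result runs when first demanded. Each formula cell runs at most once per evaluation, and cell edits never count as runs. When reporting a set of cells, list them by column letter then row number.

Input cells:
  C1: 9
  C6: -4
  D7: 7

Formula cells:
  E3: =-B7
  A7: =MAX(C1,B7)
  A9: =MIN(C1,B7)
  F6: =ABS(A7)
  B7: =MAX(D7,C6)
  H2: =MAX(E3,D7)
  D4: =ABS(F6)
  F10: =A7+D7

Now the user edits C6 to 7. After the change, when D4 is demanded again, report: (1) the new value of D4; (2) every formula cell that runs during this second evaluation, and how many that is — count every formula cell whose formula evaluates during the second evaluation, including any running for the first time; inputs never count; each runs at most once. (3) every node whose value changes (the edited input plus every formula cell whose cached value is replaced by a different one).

First evaluation (everything demanded from the output):
  B7 = MAX(7, -4) = 7
  A7 = MAX(9, 7) = 9
  F6 = ABS(9) = 9
  D4 = ABS(9) = 9

Propagation after the edit:
  B7: runs — C6 -4->7; result 7 (same value as before).
  A7: checked — values it read are unchanged (C1 unchanged, B7 unchanged); reused cached 9 without running.
  F6: checked — values it read are unchanged (A7 unchanged); reused cached 9 without running.
  D4: checked — values it read are unchanged (F6 unchanged); reused cached 9 without running.

Key observation: the change is absorbed at B7 — it re-runs but produces the same value, and the output's value is unchanged.

New value of D4: 9.
Formula cells that run: B7 — 1 in total.
Values that change: C6.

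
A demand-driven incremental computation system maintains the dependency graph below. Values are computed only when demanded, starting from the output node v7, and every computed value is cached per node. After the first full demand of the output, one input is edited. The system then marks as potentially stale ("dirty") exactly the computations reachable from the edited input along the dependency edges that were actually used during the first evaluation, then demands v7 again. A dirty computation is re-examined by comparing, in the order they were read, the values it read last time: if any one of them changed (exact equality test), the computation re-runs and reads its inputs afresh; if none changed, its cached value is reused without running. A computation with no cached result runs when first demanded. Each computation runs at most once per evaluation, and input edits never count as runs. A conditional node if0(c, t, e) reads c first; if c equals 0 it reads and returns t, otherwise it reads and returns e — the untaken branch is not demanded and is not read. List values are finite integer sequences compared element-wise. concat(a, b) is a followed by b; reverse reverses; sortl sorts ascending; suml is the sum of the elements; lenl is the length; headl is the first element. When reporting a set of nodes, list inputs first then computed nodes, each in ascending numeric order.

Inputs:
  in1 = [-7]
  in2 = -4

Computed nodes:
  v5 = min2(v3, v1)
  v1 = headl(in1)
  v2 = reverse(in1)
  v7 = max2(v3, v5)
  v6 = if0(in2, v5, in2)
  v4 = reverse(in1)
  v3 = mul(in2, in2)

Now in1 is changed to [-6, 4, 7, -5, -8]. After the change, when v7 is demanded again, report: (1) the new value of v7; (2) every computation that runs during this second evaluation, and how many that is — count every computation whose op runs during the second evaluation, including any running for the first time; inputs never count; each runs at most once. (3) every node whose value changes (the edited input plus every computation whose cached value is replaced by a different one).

First evaluation (everything demanded from the output):
  v1 = headl([-7]) = -7
  v3 = mul(-4, -4) = 16
  v5 = min2(16, -7) = -7
  v7 = max2(16, -7) = 16

Propagation after the edit:
  v1: runs — in1 [-7]->[-6, 4, 7, -5, -8]; result -6.
  v5: runs — v1 -7->-6; result -6.
  v7: runs — v5 -7->-6; result 16 (same value as before).

New value of v7: 16.
Computations that run: v1, v5, v7 — 3 in total.
Values that change: in1, v1, v5.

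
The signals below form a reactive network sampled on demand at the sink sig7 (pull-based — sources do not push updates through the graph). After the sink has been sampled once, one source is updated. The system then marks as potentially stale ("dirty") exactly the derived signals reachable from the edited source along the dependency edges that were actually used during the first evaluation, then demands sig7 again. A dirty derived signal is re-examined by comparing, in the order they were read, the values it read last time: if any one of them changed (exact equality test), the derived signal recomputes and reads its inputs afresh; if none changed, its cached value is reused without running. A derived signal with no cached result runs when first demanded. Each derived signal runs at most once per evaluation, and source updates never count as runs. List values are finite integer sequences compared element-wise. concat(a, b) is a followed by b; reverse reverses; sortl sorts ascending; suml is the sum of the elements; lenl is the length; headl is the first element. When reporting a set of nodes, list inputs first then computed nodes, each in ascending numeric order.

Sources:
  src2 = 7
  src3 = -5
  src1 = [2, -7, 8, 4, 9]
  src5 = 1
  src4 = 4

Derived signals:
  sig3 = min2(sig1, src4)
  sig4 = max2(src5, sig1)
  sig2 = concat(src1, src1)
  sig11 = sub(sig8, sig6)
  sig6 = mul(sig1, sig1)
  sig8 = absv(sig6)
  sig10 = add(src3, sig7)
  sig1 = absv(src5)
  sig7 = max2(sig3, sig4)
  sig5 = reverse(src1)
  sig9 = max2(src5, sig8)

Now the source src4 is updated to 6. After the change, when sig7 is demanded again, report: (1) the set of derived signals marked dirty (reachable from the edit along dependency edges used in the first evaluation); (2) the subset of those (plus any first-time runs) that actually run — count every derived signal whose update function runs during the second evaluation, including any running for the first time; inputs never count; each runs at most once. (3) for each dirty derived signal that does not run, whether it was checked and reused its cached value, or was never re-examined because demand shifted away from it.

Initial pass — values computed on the first demand:
  sig1 = absv(1) = 1
  sig3 = min2(1, 4) = 1
  sig4 = max2(1, 1) = 1
  sig7 = max2(1, 1) = 1

Second demand — change propagation:
  sig3: re-runs because src4 4->6; new result 1 (unchanged).
  sig7: re-examined; everything it read last time is the same (sig3 unchanged, sig4 unchanged) — cache 1 kept, no run.

The important point: sig3 recomputes to an identical value, and the output ends up unchanged.

Dirty set: sig3, sig7.
Run set: sig3 (1 run).
Re-examined without running (cache reused): sig7.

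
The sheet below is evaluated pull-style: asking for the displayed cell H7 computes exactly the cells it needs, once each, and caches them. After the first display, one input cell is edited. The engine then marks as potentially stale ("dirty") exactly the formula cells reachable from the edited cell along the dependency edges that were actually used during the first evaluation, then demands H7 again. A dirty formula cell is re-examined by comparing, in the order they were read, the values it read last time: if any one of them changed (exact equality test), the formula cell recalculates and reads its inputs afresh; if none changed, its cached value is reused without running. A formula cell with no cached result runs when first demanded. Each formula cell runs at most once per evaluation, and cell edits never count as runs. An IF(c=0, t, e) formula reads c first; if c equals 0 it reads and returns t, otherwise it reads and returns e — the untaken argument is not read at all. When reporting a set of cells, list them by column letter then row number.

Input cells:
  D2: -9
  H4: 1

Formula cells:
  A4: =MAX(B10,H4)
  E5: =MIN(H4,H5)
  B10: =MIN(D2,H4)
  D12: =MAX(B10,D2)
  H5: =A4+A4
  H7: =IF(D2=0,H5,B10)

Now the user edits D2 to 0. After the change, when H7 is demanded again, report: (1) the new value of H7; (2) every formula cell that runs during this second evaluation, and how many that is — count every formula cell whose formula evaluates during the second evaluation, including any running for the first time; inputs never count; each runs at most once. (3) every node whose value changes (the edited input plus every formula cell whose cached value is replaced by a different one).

Demanding H7 again yields 2.
4 formula cells run: A4, B10, H5, H7.
The nodes whose values change: B10, D2, H7.
Note the branch switch — A4, H5 had no cache and run now for the first time.

First demand of the output computes:
  B10 = MIN(-9, 1) = -9
  H7 = IF(D2=0: D2=-9 -> else branch B10) = -9

After the edit, cleaning proceeds:
  B10: a read changed (D2 -9->0) — executes, giving 0.
  A4: had never run; runs now, result 1.
  H5: had never run; runs now, result 2.
  H7: a read changed (D2 -9->0; B10 -9->0) — executes, giving 2.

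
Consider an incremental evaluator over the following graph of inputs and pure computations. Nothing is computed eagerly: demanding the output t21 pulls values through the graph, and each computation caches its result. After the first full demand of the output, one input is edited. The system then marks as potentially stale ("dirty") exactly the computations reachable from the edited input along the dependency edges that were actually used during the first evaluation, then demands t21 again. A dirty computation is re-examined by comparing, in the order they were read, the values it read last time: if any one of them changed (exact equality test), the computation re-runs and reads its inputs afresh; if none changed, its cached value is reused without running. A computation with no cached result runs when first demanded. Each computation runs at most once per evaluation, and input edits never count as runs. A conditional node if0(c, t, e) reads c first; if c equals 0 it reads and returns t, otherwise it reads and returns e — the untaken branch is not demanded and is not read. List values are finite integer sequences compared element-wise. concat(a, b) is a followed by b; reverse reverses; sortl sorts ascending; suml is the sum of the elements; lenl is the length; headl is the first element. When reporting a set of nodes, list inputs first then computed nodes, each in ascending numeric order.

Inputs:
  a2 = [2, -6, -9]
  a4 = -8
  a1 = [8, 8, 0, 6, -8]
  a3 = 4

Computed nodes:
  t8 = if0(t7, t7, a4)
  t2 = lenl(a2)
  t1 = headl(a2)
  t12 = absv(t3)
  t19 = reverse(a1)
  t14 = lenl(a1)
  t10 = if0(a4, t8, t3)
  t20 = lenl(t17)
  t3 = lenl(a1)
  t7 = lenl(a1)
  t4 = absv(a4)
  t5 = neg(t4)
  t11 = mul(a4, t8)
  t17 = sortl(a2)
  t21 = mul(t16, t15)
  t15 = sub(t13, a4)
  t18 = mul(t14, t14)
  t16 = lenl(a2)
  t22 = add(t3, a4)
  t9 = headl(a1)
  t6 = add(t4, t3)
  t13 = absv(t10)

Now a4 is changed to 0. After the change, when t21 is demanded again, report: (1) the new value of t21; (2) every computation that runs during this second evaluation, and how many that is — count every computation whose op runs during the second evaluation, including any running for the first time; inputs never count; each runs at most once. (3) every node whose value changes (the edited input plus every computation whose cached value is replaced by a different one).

Initial pass — values computed on the first demand:
  t3 = lenl([8, 8, 0, 6, -8]) = 5
  t10 = if0(a4=-8 -> else branch t3) = 5
  t13 = absv(5) = 5
  t15 = sub(5, -8) = 13
  t16 = lenl([2, -6, -9]) = 3
  t21 = mul(3, 13) = 39

Second demand — change propagation:
  t7: newly demanded (no cache) — executes and yields 5.
  t8: newly demanded (no cache) — executes and yields 0.
  t10: re-runs because a4 -8->0; new result 0.
  t13: re-runs because t10 5->0; new result 0.
  t15: re-runs because t13 5->0; a4 -8->0; new result 0.
  t21: re-runs because t15 13->0; new result 0.

The important point: the flipped condition pulls in fresh nodes; t7, t8 run for the first time.

t21 now evaluates to 0.
Run set: t7, t8, t10, t13, t15, t21 (6 run).
Changed values: a4, t10, t13, t15, t21.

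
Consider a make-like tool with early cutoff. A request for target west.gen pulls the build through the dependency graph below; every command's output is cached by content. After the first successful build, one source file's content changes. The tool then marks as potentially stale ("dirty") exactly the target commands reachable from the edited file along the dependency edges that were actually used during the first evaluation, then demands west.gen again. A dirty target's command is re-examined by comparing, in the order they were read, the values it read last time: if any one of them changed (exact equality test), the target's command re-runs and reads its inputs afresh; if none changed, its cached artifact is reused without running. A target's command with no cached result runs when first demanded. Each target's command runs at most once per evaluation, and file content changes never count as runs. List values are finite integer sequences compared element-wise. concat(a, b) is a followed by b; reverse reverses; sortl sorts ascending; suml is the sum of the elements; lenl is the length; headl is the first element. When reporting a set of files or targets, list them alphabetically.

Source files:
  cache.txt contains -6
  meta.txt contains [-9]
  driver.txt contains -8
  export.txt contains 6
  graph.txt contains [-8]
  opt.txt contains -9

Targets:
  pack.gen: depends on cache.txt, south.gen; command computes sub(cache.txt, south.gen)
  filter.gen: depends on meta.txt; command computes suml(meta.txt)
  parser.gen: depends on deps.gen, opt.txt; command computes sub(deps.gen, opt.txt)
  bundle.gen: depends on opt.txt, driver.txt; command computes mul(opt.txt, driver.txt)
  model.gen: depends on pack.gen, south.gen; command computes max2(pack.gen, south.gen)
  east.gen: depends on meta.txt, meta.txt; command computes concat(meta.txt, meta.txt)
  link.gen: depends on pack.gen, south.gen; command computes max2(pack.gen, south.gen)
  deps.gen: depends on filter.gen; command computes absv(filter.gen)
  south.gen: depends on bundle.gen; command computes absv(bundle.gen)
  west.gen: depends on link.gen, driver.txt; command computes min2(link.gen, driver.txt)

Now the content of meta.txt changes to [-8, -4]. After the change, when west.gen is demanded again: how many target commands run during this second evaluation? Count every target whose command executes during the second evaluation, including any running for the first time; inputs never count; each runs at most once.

First demand of the output computes:
  bundle.gen = mul(-9, -8) = 72
  south.gen = absv(72) = 72
  pack.gen = sub(-6, 72) = -78
  link.gen = max2(-78, 72) = 72
  west.gen = min2(72, -8) = -8

After the edit, cleaning proceeds:
  meta.txt only reaches undemanded nodes; the second demand re-runs nothing.

Note the shortcut — meta.txt feeds only undemanded nodes, so no recomputation happens.

0 target commands run: none.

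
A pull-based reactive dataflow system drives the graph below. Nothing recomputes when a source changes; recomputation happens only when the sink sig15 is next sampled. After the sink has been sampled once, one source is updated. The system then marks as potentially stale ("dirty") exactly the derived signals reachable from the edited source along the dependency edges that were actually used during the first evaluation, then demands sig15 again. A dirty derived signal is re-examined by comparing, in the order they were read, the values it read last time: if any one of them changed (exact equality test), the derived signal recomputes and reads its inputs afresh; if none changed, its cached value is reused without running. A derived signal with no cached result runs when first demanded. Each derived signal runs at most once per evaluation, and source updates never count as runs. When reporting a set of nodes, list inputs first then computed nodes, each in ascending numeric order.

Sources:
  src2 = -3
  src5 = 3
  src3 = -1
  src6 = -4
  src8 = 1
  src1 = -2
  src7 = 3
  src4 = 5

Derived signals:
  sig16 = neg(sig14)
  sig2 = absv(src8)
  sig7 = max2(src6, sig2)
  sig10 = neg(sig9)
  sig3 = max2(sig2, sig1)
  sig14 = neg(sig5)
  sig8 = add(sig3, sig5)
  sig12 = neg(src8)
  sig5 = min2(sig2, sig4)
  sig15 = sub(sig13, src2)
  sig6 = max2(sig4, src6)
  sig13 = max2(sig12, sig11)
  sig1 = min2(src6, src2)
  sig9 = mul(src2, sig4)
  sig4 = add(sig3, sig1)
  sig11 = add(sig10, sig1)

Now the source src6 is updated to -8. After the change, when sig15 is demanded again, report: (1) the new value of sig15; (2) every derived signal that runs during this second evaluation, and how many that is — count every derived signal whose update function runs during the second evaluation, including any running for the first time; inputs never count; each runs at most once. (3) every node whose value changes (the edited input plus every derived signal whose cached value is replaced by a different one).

New value of sig15: 2.
Derived signals that run: sig1, sig3, sig4, sig9, sig10, sig11, sig13 — 7 in total.
Values that change: src6, sig1, sig4, sig9, sig10, sig11.
Key observation: the cutoff stops propagation at sig15 — its inputs' values are unchanged, so it reuses its cache.

First evaluation (everything demanded from the output):
  sig1 = min2(-4, -3) = -4
  sig2 = absv(1) = 1
  sig3 = max2(1, -4) = 1
  sig4 = add(1, -4) = -3
  sig9 = mul(-3, -3) = 9
  sig10 = neg(9) = -9
  sig11 = add(-9, -4) = -13
  sig12 = neg(1) = -1
  sig13 = max2(-1, -13) = -1
  sig15 = sub(-1, -3) = 2

Propagation after the edit:
  sig1: runs — src6 -4->-8; result -8.
  sig3: runs — sig1 -4->-8; result 1 (same value as before).
  sig4: runs — sig1 -4->-8; result -7.
  sig9: runs — sig4 -3->-7; result 21.
  sig10: runs — sig9 9->21; result -21.
  sig11: runs — sig10 -9->-21; sig1 -4->-8; result -29.
  sig13: runs — sig11 -13->-29; result -1 (same value as before).
  sig15: checked — values it read are unchanged (sig13 unchanged, src2 unchanged); reused cached 2 without running.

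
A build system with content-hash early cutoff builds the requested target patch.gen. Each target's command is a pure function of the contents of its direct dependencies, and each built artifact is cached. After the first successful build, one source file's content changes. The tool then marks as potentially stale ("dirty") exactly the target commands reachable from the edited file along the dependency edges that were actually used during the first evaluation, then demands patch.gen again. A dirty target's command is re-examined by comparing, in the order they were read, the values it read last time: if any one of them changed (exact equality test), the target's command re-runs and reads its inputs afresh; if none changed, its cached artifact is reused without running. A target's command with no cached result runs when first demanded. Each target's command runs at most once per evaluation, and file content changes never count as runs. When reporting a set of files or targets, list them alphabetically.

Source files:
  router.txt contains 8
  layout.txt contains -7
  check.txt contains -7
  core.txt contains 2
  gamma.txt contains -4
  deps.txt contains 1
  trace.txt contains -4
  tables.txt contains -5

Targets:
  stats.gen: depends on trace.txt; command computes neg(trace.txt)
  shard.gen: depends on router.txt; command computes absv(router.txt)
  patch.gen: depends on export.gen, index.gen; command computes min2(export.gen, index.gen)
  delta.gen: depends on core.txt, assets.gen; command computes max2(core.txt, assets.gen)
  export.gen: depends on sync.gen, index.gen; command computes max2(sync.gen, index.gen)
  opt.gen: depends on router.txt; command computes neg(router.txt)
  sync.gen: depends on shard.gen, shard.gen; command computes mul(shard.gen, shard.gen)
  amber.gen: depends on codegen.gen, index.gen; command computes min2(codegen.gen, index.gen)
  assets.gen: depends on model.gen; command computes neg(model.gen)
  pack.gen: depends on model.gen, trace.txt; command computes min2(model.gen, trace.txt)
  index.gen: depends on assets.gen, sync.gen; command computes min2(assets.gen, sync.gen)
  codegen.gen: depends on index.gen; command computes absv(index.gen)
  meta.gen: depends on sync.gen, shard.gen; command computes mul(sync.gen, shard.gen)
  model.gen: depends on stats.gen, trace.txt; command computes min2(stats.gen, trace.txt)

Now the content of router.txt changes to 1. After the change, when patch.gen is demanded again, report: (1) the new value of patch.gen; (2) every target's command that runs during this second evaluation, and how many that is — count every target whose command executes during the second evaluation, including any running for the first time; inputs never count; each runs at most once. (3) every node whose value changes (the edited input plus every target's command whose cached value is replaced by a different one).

First evaluation (everything demanded from the output):
  shard.gen = absv(8) = 8
  stats.gen = neg(-4) = 4
  model.gen = min2(4, -4) = -4
  assets.gen = neg(-4) = 4
  sync.gen = mul(8, 8) = 64
  index.gen = min2(4, 64) = 4
  export.gen = max2(64, 4) = 64
  patch.gen = min2(64, 4) = 4

Propagation after the edit:
  shard.gen: runs — router.txt 8->1; result 1.
  sync.gen: runs — shard.gen 8->1; shard.gen 8->1; result 1.
  index.gen: runs — sync.gen 64->1; result 1.
  export.gen: runs — sync.gen 64->1; index.gen 4->1; result 1.
  patch.gen: runs — export.gen 64->1; index.gen 4->1; result 1.

New value of patch.gen: 1.
Target commands that run: export.gen, index.gen, patch.gen, shard.gen, sync.gen — 5 in total.
Values that change: export.gen, index.gen, patch.gen, router.txt, shard.gen, sync.gen.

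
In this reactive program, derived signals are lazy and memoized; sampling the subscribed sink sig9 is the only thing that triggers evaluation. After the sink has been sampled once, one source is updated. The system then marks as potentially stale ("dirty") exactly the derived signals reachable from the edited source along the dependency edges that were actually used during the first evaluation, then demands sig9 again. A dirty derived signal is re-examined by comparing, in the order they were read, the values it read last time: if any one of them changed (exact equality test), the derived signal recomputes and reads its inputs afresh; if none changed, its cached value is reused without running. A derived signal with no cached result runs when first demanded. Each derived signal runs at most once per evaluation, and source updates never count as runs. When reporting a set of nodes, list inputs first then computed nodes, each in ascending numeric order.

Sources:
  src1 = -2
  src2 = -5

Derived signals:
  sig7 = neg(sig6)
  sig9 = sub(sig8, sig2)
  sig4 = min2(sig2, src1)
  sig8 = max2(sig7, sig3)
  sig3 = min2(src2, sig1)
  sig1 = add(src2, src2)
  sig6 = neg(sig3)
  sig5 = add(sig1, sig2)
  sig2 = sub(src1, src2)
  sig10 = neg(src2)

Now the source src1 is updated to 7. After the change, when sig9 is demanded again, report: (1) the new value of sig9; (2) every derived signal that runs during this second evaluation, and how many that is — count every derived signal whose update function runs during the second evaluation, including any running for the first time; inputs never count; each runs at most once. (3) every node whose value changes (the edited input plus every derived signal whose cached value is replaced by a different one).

Demanding sig9 again yields -22.
2 derived signals run: sig2, sig9.
The nodes whose values change: src1, sig2, sig9.

First demand of the output computes:
  sig1 = add(-5, -5) = -10
  sig2 = sub(-2, -5) = 3
  sig3 = min2(-5, -10) = -10
  sig6 = neg(-10) = 10
  sig7 = neg(10) = -10
  sig8 = max2(-10, -10) = -10
  sig9 = sub(-10, 3) = -13

After the edit, cleaning proceeds:
  sig2: a read changed (src1 -2->7) — executes, giving 12.
  sig9: a read changed (sig2 3->12) — executes, giving -22.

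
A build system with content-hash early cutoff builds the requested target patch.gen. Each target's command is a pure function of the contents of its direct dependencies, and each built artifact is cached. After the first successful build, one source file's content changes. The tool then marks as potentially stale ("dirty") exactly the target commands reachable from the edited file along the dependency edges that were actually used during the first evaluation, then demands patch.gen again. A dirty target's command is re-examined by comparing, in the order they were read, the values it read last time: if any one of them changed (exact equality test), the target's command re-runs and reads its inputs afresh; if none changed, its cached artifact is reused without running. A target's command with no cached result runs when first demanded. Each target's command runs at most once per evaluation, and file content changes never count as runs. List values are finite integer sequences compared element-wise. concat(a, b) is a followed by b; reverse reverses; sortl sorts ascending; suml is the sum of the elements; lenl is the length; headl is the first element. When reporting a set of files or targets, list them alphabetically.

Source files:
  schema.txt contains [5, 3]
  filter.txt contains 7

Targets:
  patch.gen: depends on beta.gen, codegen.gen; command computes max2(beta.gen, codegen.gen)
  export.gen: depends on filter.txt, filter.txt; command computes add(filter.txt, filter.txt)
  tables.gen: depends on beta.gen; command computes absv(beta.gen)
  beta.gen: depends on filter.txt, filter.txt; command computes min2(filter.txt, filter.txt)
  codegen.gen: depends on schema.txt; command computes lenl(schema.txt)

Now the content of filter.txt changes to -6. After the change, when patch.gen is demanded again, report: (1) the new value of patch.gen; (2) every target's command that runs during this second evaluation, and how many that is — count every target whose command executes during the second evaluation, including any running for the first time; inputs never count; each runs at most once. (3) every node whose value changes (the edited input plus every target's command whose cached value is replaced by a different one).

First evaluation (everything demanded from the output):
  beta.gen = min2(7, 7) = 7
  codegen.gen = lenl([5, 3]) = 2
  patch.gen = max2(7, 2) = 7

Propagation after the edit:
  beta.gen: runs — filter.txt 7->-6; filter.txt 7->-6; result -6.
  patch.gen: runs — beta.gen 7->-6; result 2.

New value of patch.gen: 2.
Target commands that run: beta.gen, patch.gen — 2 in total.
Values that change: beta.gen, filter.txt, patch.gen.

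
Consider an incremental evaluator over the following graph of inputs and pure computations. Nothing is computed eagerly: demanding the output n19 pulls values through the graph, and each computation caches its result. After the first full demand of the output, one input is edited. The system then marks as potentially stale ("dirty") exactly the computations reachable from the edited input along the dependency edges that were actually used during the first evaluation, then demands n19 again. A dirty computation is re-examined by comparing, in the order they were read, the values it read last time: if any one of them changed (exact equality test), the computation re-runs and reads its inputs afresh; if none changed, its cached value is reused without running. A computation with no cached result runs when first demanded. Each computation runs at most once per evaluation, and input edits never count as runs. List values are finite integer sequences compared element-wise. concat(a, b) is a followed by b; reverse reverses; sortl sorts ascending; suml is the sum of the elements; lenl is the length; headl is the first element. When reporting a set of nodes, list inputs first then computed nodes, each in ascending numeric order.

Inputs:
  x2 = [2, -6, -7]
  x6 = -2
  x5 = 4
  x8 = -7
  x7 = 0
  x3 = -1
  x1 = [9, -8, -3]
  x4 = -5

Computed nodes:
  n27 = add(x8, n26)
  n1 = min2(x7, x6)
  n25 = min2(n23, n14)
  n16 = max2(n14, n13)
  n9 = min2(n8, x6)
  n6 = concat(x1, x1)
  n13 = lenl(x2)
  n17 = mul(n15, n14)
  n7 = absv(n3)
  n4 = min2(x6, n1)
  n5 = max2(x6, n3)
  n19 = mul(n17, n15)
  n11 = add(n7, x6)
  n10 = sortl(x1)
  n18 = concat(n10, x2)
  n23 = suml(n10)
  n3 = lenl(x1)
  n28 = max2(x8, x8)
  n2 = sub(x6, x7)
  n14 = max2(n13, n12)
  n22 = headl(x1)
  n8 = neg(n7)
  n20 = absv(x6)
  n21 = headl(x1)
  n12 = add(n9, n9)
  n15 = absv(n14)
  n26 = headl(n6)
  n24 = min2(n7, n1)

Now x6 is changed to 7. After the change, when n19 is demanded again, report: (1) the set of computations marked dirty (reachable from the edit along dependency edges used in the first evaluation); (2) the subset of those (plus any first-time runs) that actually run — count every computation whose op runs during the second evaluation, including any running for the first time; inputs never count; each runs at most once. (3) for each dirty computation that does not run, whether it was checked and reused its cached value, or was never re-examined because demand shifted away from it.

Dirty set: n9, n12, n14, n15, n17, n19.
Run set: n9 (1 run).
Re-examined without running (cache reused): n12, n14, n15, n17, n19.
The important point: n9 recomputes to an identical value, and the output ends up unchanged.

Initial pass — values computed on the first demand:
  n3 = lenl([9, -8, -3]) = 3
  n7 = absv(3) = 3
  n8 = neg(3) = -3
  n9 = min2(-3, -2) = -3
  n12 = add(-3, -3) = -6
  n13 = lenl([2, -6, -7]) = 3
  n14 = max2(3, -6) = 3
  n15 = absv(3) = 3
  n17 = mul(3, 3) = 9
  n19 = mul(9, 3) = 27

Second demand — change propagation:
  n9: re-runs because x6 -2->7; new result -3 (unchanged).
  n12: re-examined; everything it read last time is the same (n9 unchanged, n9 unchanged) — cache -6 kept, no run.
  n14: re-examined; everything it read last time is the same (n13 unchanged, n12 unchanged) — cache 3 kept, no run.
  n15: re-examined; everything it read last time is the same (n14 unchanged) — cache 3 kept, no run.
  n17: re-examined; everything it read last time is the same (n15 unchanged, n14 unchanged) — cache 9 kept, no run.
  n19: re-examined; everything it read last time is the same (n17 unchanged, n15 unchanged) — cache 27 kept, no run.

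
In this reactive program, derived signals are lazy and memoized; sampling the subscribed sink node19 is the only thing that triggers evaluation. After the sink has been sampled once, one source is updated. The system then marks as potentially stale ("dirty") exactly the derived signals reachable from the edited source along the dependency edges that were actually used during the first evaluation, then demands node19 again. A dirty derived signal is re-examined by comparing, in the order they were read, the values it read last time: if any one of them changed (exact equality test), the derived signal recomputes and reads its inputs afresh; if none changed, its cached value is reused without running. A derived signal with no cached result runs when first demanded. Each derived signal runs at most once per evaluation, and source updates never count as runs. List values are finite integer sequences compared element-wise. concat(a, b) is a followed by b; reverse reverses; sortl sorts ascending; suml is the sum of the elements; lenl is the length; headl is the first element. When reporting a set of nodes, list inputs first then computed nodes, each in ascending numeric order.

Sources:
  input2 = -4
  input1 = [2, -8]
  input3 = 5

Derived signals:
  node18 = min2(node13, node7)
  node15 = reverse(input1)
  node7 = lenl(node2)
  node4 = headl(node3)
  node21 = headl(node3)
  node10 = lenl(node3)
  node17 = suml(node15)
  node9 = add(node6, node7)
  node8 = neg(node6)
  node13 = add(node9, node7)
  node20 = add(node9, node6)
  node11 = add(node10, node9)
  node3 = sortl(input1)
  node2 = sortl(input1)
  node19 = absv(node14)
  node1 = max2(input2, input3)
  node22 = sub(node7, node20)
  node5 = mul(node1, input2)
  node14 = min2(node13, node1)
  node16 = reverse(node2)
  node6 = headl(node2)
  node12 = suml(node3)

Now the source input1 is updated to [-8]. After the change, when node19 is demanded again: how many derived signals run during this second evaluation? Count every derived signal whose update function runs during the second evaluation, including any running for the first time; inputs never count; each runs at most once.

First demand of the output computes:
  node1 = max2(-4, 5) = 5
  node2 = sortl([2, -8]) = [-8, 2]
  node6 = headl([-8, 2]) = -8
  node7 = lenl([-8, 2]) = 2
  node9 = add(-8, 2) = -6
  node13 = add(-6, 2) = -4
  node14 = min2(-4, 5) = -4
  node19 = absv(-4) = 4

After the edit, cleaning proceeds:
  node2: a read changed (input1 [2, -8]->[-8]) — executes, giving [-8].
  node6: a read changed (node2 [-8, 2]->[-8]) — executes, giving -8 — identical to its old value.
  node7: a read changed (node2 [-8, 2]->[-8]) — executes, giving 1.
  node9: a read changed (node7 2->1) — executes, giving -7.
  node13: a read changed (node9 -6->-7; node7 2->1) — executes, giving -6.
  node14: a read changed (node13 -4->-6) — executes, giving -6.
  node19: a read changed (node14 -4->-6) — executes, giving 6.

7 derived signals run: node2, node6, node7, node9, node13, node14, node19.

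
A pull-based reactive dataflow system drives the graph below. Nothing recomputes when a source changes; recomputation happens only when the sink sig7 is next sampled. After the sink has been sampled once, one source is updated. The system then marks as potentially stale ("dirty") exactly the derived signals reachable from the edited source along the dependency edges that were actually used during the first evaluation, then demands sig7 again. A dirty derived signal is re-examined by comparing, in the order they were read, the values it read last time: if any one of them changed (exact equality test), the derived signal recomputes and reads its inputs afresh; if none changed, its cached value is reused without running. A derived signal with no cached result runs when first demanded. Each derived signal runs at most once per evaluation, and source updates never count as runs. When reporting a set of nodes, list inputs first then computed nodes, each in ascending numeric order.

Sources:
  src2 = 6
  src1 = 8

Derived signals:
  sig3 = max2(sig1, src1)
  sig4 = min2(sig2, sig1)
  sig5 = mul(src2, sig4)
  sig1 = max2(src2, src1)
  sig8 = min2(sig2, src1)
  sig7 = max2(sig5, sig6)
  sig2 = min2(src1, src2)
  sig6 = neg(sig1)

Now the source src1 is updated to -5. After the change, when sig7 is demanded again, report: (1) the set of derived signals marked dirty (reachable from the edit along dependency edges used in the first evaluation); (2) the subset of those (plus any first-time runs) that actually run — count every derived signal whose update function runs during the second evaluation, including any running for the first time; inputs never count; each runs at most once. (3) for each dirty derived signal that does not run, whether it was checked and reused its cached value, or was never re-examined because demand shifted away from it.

First evaluation (everything demanded from the output):
  sig1 = max2(6, 8) = 8
  sig2 = min2(8, 6) = 6
  sig4 = min2(6, 8) = 6
  sig5 = mul(6, 6) = 36
  sig6 = neg(8) = -8
  sig7 = max2(36, -8) = 36

Propagation after the edit:
  sig1: runs — src1 8->-5; result 6.
  sig2: runs — src1 8->-5; result -5.
  sig4: runs — sig2 6->-5; sig1 8->6; result -5.
  sig5: runs — sig4 6->-5; result -30.
  sig6: runs — sig1 8->6; result -6.
  sig7: runs — sig5 36->-30; sig6 -8->-6; result -6.

Marked dirty: sig1, sig2, sig4, sig5, sig6, sig7.
Derived signals that run: sig1, sig2, sig4, sig5, sig6, sig7 — 6 in total.
Every dirty derived signal ran.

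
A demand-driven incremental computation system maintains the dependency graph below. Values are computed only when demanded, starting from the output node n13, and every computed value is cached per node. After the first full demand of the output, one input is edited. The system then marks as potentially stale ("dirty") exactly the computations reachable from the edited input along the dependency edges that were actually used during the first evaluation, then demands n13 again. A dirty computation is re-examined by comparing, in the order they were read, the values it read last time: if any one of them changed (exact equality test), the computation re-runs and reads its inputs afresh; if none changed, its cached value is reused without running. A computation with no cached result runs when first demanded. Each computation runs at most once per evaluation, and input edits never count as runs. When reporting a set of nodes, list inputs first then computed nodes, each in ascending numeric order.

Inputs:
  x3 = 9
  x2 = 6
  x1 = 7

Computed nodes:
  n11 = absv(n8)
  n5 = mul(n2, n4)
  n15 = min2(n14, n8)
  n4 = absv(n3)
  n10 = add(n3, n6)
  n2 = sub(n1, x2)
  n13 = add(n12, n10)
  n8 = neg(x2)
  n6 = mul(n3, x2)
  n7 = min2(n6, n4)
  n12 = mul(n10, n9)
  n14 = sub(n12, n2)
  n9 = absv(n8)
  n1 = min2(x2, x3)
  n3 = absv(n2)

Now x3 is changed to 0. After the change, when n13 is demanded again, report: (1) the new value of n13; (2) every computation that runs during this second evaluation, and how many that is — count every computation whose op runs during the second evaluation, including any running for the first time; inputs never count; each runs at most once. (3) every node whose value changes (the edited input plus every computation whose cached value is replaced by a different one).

New value of n13: 294.
Computations that run: n1, n2, n3, n6, n10, n12, n13 — 7 in total.
Values that change: x3, n1, n2, n3, n6, n10, n12, n13.

First evaluation (everything demanded from the output):
  n1 = min2(6, 9) = 6
  n2 = sub(6, 6) = 0
  n3 = absv(0) = 0
  n6 = mul(0, 6) = 0
  n8 = neg(6) = -6
  n9 = absv(-6) = 6
  n10 = add(0, 0) = 0
  n12 = mul(0, 6) = 0
  n13 = add(0, 0) = 0

Propagation after the edit:
  n1: runs — x3 9->0; result 0.
  n2: runs — n1 6->0; result -6.
  n3: runs — n2 0->-6; result 6.
  n6: runs — n3 0->6; result 36.
  n10: runs — n3 0->6; n6 0->36; result 42.
  n12: runs — n10 0->42; result 252.
  n13: runs — n12 0->252; n10 0->42; result 294.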